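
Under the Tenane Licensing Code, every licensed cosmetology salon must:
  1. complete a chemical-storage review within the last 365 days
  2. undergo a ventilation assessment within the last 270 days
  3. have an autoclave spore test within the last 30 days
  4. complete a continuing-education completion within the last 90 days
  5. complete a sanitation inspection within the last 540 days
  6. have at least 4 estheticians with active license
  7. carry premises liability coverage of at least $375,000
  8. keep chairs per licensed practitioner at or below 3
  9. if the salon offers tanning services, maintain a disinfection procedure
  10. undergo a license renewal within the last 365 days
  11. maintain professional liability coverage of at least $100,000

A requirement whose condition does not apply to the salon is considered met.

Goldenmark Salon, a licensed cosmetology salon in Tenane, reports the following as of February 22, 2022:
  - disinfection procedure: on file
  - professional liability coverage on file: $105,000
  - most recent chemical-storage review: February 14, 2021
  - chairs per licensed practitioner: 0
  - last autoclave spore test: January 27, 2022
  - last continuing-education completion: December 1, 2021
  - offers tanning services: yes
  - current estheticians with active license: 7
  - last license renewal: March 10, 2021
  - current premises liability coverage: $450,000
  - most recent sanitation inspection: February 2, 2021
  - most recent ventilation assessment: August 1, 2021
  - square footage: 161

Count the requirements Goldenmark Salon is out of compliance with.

1

1. chemical-storage review 373 days ago vs limit 365 → not met
2. ventilation assessment 205 days ago vs limit 270 → met
3. autoclave spore test 26 days ago vs limit 30 → met
4. continuing-education completion 83 days ago vs limit 90 → met
5. sanitation inspection 385 days ago vs limit 540 → met
6. estheticians with active license 7 ≥ 4 → met
7. premises liability coverage $450,000 ≥ $375,000 → met
8. chairs per licensed practitioner 0 ≤ 3 → met
9. condition 'offers tanning services' holds; disinfection procedure present → met
10. license renewal 349 days ago vs limit 365 → met
11. professional liability coverage $105,000 ≥ $100,000 → met
Not met: 1 of 11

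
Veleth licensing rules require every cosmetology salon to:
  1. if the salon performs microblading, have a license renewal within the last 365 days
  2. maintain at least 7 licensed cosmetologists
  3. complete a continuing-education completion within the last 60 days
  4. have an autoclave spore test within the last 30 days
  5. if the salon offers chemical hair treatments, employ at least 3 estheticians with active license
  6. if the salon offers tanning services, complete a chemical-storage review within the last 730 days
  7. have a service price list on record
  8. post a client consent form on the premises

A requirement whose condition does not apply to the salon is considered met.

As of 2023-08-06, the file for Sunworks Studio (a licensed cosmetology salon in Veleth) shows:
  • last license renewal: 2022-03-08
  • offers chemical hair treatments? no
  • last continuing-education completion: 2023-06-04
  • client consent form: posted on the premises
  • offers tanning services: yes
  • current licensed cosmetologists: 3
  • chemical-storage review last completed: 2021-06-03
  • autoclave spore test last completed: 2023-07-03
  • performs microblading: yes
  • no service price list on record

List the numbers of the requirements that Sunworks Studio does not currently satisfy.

1, 2, 3, 4, 6, 7

1. condition 'performs microblading' holds; license renewal 516 days ago vs limit 365 → not met
2. licensed cosmetologists 3 < 7 → not met
3. continuing-education completion 63 days ago vs limit 60 → not met
4. autoclave spore test 34 days ago vs limit 30 → not met
5. condition 'offers chemical hair treatments' does not hold → requirement n/a → met
6. condition 'offers tanning services' holds; chemical-storage review 794 days ago vs limit 730 → not met
7. service price list absent → not met
8. client consent form present → met
Not met: 1, 2, 3, 4, 6, 7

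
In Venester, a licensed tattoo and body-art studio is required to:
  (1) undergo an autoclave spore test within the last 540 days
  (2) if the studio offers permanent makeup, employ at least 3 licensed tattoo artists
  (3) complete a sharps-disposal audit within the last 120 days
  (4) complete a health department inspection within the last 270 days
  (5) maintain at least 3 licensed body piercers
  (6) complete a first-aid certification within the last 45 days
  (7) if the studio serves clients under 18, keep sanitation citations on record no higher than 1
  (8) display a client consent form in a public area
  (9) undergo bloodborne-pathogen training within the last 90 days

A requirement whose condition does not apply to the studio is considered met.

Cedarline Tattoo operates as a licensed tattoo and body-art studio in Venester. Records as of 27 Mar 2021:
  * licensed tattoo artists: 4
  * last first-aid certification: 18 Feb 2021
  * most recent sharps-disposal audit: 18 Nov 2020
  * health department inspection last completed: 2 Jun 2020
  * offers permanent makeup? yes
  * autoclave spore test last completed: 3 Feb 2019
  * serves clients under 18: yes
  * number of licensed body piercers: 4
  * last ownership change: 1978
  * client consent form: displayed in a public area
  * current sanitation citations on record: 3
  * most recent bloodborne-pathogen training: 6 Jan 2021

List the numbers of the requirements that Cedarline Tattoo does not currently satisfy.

1, 3, 4, 7

1. autoclave spore test 783 days ago vs limit 540 → not met
2. condition 'offers permanent makeup' holds; licensed tattoo artists 4 ≥ 3 → met
3. sharps-disposal audit 129 days ago vs limit 120 → not met
4. health department inspection 298 days ago vs limit 270 → not met
5. licensed body piercers 4 ≥ 3 → met
6. first-aid certification 37 days ago vs limit 45 → met
7. condition 'serves clients under 18' holds; sanitation citations on record 3 > 1 → not met
8. client consent form present → met
9. bloodborne-pathogen training 80 days ago vs limit 90 → met
Not met: 1, 3, 4, 7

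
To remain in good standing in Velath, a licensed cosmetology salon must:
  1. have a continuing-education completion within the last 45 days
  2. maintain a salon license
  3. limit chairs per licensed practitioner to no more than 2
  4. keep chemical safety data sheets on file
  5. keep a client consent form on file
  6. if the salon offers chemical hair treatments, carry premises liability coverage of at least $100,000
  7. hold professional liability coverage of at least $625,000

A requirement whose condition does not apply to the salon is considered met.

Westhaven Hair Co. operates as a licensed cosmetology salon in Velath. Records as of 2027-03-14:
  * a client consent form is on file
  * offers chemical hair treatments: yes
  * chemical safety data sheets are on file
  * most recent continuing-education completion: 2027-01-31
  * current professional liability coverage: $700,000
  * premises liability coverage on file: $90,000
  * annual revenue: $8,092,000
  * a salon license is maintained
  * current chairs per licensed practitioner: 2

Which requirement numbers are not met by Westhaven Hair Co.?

6

1. continuing-education completion 42 days ago vs limit 45 → met
2. salon license present → met
3. chairs per licensed practitioner 2 ≤ 2 → met
4. chemical safety data sheets present → met
5. client consent form present → met
6. condition 'offers chemical hair treatments' holds; premises liability coverage $90,000 < $100,000 → not met
7. professional liability coverage $700,000 ≥ $625,000 → met
Not met: 6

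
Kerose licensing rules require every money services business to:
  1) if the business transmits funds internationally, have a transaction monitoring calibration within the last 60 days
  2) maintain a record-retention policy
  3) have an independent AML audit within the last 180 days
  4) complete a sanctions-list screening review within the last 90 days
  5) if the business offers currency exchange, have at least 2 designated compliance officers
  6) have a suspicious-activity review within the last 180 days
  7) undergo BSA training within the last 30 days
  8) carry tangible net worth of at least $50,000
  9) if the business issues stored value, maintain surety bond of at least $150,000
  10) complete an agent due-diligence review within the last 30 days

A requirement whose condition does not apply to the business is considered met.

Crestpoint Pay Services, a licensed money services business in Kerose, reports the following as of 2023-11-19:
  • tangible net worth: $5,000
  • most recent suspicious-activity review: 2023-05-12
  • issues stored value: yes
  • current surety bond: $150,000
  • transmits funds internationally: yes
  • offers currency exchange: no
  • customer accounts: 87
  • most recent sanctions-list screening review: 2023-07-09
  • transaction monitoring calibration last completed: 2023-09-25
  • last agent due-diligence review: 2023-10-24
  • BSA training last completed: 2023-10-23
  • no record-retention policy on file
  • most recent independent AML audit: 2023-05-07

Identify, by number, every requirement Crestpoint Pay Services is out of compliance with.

2, 3, 4, 6, 8

1. condition 'transmits funds internationally' holds; transaction monitoring calibration 55 days ago vs limit 60 → met
2. record-retention policy absent → not met
3. independent AML audit 196 days ago vs limit 180 → not met
4. sanctions-list screening review 133 days ago vs limit 90 → not met
5. condition 'offers currency exchange' does not hold → requirement n/a → met
6. suspicious-activity review 191 days ago vs limit 180 → not met
7. BSA training 27 days ago vs limit 30 → met
8. tangible net worth $5,000 < $50,000 → not met
9. condition 'issues stored value' holds; surety bond $150,000 ≥ $150,000 → met
10. agent due-diligence review 26 days ago vs limit 30 → met
Not met: 2, 3, 4, 6, 8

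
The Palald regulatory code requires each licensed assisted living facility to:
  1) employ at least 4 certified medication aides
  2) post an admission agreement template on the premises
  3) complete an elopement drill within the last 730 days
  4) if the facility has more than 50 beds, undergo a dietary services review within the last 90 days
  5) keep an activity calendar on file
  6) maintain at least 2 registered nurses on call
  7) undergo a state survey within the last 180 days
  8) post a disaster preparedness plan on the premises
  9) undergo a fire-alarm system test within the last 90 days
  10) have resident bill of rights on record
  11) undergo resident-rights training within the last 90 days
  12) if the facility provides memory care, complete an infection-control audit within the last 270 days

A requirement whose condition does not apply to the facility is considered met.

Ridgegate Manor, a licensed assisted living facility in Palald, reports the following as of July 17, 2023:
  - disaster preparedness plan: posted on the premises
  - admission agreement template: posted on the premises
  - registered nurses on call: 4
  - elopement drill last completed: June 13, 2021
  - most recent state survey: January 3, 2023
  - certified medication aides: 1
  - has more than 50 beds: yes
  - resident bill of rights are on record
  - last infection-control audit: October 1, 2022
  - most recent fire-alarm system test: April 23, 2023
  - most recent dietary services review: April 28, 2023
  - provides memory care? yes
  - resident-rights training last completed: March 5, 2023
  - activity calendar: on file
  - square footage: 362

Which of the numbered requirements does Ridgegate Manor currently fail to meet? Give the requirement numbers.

1. certified medication aides 1 < 4 → not met
2. admission agreement template present → met
3. elopement drill 764 days ago vs limit 730 → not met
4. condition 'has more than 50 beds' holds; dietary services review 80 days ago vs limit 90 → met
5. activity calendar present → met
6. registered nurses on call 4 ≥ 2 → met
7. state survey 195 days ago vs limit 180 → not met
8. disaster preparedness plan present → met
9. fire-alarm system test 85 days ago vs limit 90 → met
10. resident bill of rights present → met
11. resident-rights training 134 days ago vs limit 90 → not met
12. condition 'provides memory care' holds; infection-control audit 289 days ago vs limit 270 → not met
Not met: 1, 3, 7, 11, 12

1, 3, 7, 11, 12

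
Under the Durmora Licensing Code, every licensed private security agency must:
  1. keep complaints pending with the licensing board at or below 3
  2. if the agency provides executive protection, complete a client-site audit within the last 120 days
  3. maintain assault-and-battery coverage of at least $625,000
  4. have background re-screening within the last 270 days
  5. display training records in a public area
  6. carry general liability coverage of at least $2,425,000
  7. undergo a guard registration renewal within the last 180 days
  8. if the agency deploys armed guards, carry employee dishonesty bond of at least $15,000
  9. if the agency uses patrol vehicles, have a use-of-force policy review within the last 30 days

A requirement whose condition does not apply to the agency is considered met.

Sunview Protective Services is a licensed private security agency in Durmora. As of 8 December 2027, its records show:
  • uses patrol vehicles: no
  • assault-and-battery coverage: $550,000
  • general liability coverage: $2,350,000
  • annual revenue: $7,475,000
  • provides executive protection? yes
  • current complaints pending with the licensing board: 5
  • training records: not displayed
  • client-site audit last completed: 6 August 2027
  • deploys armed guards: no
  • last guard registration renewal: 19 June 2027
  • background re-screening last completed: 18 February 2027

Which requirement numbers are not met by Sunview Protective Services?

1. complaints pending with the licensing board 5 > 3 → not met
2. condition 'provides executive protection' holds; client-site audit 124 days ago vs limit 120 → not met
3. assault-and-battery coverage $550,000 < $625,000 → not met
4. background re-screening 293 days ago vs limit 270 → not met
5. training records absent → not met
6. general liability coverage $2,350,000 < $2,425,000 → not met
7. guard registration renewal 172 days ago vs limit 180 → met
8. condition 'deploys armed guards' does not hold → requirement n/a → met
9. condition 'uses patrol vehicles' does not hold → requirement n/a → met
Not met: 1, 2, 3, 4, 5, 6

1, 2, 3, 4, 5, 6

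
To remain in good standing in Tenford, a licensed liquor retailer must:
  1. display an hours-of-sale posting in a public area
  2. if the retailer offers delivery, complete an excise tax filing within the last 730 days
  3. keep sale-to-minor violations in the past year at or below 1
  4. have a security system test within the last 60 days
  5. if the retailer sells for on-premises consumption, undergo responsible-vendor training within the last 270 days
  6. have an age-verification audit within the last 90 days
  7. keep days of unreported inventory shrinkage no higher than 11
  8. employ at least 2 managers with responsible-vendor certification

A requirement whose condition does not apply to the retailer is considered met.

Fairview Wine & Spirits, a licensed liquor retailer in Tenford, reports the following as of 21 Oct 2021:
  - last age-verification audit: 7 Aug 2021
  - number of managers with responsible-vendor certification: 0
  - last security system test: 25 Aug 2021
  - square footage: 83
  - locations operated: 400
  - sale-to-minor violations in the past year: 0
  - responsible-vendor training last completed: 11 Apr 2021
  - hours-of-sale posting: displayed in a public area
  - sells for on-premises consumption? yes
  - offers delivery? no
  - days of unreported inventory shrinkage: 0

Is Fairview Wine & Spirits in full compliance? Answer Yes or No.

1. hours-of-sale posting present → met
2. condition 'offers delivery' does not hold → requirement n/a → met
3. sale-to-minor violations in the past year 0 ≤ 1 → met
4. security system test 57 days ago vs limit 60 → met
5. condition 'sells for on-premises consumption' holds; responsible-vendor training 193 days ago vs limit 270 → met
6. age-verification audit 75 days ago vs limit 90 → met
7. days of unreported inventory shrinkage 0 ≤ 11 → met
8. managers with responsible-vendor certification 0 < 2 → not met
Not met: 8

No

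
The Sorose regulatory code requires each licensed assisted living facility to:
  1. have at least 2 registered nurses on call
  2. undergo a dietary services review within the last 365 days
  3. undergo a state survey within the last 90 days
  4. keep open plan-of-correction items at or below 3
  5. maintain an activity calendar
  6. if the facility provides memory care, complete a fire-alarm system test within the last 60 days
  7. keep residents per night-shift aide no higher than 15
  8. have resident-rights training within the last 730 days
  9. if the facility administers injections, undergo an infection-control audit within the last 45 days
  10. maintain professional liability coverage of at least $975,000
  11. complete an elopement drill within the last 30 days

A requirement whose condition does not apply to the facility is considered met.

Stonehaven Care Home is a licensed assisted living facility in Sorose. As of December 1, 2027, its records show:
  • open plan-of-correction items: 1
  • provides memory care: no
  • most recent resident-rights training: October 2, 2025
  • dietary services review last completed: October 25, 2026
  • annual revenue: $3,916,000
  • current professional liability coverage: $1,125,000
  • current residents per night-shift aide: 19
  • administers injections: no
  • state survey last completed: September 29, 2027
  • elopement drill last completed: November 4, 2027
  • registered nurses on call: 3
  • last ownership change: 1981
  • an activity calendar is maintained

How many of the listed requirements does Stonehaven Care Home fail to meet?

1. registered nurses on call 3 ≥ 2 → met
2. dietary services review 402 days ago vs limit 365 → not met
3. state survey 63 days ago vs limit 90 → met
4. open plan-of-correction items 1 ≤ 3 → met
5. activity calendar present → met
6. condition 'provides memory care' does not hold → requirement n/a → met
7. residents per night-shift aide 19 > 15 → not met
8. resident-rights training 790 days ago vs limit 730 → not met
9. condition 'administers injections' does not hold → requirement n/a → met
10. professional liability coverage $1,125,000 ≥ $975,000 → met
11. elopement drill 27 days ago vs limit 30 → met
Not met: 3 of 11

3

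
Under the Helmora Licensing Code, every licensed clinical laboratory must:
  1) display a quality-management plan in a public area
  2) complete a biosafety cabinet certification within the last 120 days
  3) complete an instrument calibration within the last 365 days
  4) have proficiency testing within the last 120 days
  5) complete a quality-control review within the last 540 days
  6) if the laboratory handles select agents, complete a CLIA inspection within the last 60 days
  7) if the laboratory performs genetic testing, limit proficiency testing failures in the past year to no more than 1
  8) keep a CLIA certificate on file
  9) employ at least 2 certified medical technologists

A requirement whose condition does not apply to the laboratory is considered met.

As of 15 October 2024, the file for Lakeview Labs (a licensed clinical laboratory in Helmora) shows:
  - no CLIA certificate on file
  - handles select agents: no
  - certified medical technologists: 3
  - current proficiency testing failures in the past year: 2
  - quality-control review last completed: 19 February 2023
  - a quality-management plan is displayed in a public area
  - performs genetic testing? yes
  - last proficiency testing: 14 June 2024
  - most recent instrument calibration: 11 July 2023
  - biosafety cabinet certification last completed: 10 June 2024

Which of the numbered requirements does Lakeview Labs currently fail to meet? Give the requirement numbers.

1. quality-management plan present → met
2. biosafety cabinet certification 127 days ago vs limit 120 → not met
3. instrument calibration 462 days ago vs limit 365 → not met
4. proficiency testing 123 days ago vs limit 120 → not met
5. quality-control review 604 days ago vs limit 540 → not met
6. condition 'handles select agents' does not hold → requirement n/a → met
7. condition 'performs genetic testing' holds; proficiency testing failures in the past year 2 > 1 → not met
8. CLIA certificate absent → not met
9. certified medical technologists 3 ≥ 2 → met
Not met: 2, 3, 4, 5, 7, 8

2, 3, 4, 5, 7, 8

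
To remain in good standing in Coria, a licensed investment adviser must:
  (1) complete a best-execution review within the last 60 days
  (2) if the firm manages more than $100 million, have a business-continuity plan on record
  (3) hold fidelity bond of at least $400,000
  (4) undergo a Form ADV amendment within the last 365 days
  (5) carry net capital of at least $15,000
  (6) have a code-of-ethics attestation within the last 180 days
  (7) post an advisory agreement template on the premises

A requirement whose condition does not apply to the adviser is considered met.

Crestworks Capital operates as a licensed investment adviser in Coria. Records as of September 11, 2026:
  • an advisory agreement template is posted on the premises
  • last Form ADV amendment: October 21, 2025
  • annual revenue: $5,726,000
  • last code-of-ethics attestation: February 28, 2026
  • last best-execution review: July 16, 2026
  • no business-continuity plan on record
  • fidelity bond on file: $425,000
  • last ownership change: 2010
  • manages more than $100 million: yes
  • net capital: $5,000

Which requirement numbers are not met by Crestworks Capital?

2, 5, 6

1. best-execution review 57 days ago vs limit 60 → met
2. condition 'manages more than $100 million' holds; business-continuity plan absent → not met
3. fidelity bond $425,000 ≥ $400,000 → met
4. Form ADV amendment 325 days ago vs limit 365 → met
5. net capital $5,000 < $15,000 → not met
6. code-of-ethics attestation 195 days ago vs limit 180 → not met
7. advisory agreement template present → met
Not met: 2, 5, 6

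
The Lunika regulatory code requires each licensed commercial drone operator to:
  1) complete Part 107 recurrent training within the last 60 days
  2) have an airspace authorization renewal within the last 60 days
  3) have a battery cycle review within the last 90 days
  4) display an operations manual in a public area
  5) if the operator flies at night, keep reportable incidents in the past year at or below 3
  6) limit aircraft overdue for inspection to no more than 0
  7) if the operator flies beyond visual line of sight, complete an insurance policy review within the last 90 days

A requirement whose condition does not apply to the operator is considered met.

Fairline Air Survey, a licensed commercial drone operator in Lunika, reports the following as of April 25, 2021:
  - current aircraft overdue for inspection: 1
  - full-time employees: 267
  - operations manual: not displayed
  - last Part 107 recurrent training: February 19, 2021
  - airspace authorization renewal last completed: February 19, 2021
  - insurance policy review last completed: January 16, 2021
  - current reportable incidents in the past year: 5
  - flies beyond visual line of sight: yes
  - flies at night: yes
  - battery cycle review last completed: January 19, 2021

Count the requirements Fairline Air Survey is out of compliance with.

1. Part 107 recurrent training 65 days ago vs limit 60 → not met
2. airspace authorization renewal 65 days ago vs limit 60 → not met
3. battery cycle review 96 days ago vs limit 90 → not met
4. operations manual absent → not met
5. condition 'flies at night' holds; reportable incidents in the past year 5 > 3 → not met
6. aircraft overdue for inspection 1 > 0 → not met
7. condition 'flies beyond visual line of sight' holds; insurance policy review 99 days ago vs limit 90 → not met
Not met: 7 of 7

7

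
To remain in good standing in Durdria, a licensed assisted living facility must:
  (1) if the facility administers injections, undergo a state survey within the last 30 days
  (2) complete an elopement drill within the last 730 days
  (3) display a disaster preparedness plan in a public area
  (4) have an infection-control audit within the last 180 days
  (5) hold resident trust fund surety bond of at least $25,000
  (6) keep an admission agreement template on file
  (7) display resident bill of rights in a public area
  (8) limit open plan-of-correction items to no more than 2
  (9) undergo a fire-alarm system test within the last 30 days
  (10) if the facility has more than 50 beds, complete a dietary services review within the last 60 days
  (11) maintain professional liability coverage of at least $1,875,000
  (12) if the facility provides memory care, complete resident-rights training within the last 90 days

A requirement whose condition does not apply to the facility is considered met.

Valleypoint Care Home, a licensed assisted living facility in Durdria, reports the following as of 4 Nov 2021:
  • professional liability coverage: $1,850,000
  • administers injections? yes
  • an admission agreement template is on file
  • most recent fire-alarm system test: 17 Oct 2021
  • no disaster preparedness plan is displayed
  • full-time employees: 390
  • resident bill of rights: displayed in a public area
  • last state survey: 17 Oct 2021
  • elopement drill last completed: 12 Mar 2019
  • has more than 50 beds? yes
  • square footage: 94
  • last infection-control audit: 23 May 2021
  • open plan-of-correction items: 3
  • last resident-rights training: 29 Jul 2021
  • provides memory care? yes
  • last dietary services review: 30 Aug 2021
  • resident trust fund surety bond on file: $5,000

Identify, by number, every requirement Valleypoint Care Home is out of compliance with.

1. condition 'administers injections' holds; state survey 18 days ago vs limit 30 → met
2. elopement drill 968 days ago vs limit 730 → not met
3. disaster preparedness plan absent → not met
4. infection-control audit 165 days ago vs limit 180 → met
5. resident trust fund surety bond $5,000 < $25,000 → not met
6. admission agreement template present → met
7. resident bill of rights present → met
8. open plan-of-correction items 3 > 2 → not met
9. fire-alarm system test 18 days ago vs limit 30 → met
10. condition 'has more than 50 beds' holds; dietary services review 66 days ago vs limit 60 → not met
11. professional liability coverage $1,850,000 < $1,875,000 → not met
12. condition 'provides memory care' holds; resident-rights training 98 days ago vs limit 90 → not met
Not met: 2, 3, 5, 8, 10, 11, 12

2, 3, 5, 8, 10, 11, 12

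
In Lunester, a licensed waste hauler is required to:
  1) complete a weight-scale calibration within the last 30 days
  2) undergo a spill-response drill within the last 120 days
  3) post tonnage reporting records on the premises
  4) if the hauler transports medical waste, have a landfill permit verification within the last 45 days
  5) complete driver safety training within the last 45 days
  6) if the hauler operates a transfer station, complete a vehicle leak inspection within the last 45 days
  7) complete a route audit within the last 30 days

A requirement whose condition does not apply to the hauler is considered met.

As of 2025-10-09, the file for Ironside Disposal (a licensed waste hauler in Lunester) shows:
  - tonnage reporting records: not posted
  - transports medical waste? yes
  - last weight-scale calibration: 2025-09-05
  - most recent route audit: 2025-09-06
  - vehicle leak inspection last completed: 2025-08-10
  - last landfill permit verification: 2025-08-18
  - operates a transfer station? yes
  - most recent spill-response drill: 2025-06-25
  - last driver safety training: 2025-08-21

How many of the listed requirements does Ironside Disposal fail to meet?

6

1. weight-scale calibration 34 days ago vs limit 30 → not met
2. spill-response drill 106 days ago vs limit 120 → met
3. tonnage reporting records absent → not met
4. condition 'transports medical waste' holds; landfill permit verification 52 days ago vs limit 45 → not met
5. driver safety training 49 days ago vs limit 45 → not met
6. condition 'operates a transfer station' holds; vehicle leak inspection 60 days ago vs limit 45 → not met
7. route audit 33 days ago vs limit 30 → not met
Not met: 6 of 7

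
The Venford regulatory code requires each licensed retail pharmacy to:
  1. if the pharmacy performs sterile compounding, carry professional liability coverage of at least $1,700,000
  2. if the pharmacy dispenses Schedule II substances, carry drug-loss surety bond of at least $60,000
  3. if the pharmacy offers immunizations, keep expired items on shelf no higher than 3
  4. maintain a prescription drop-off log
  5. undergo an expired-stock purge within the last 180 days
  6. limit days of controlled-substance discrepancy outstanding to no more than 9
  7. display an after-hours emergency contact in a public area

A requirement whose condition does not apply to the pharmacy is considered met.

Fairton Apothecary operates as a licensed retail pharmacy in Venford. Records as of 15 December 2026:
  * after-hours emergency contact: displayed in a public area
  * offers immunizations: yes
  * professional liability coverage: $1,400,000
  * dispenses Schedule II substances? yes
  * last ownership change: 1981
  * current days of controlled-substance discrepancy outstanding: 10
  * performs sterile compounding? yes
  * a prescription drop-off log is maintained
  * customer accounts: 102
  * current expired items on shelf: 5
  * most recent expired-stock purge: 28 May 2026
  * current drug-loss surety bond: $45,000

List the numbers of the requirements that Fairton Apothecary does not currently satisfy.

1. condition 'performs sterile compounding' holds; professional liability coverage $1,400,000 < $1,700,000 → not met
2. condition 'dispenses Schedule II substances' holds; drug-loss surety bond $45,000 < $60,000 → not met
3. condition 'offers immunizations' holds; expired items on shelf 5 > 3 → not met
4. prescription drop-off log present → met
5. expired-stock purge 201 days ago vs limit 180 → not met
6. days of controlled-substance discrepancy outstanding 10 > 9 → not met
7. after-hours emergency contact present → met
Not met: 1, 2, 3, 5, 6

1, 2, 3, 5, 6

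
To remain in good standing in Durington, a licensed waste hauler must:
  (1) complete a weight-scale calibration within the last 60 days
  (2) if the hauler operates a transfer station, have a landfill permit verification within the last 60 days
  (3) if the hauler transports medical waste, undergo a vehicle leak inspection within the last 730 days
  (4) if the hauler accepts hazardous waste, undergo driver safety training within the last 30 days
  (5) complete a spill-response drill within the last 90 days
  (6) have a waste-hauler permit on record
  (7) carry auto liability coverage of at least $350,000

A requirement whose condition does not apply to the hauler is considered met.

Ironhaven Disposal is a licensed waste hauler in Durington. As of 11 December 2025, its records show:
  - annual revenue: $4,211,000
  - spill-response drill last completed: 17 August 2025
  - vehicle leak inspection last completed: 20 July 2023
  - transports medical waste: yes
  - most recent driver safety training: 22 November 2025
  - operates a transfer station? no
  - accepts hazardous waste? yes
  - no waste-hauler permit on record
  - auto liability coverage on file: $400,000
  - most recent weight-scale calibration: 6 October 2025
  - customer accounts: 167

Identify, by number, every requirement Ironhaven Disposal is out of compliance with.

1. weight-scale calibration 66 days ago vs limit 60 → not met
2. condition 'operates a transfer station' does not hold → requirement n/a → met
3. condition 'transports medical waste' holds; vehicle leak inspection 875 days ago vs limit 730 → not met
4. condition 'accepts hazardous waste' holds; driver safety training 19 days ago vs limit 30 → met
5. spill-response drill 116 days ago vs limit 90 → not met
6. waste-hauler permit absent → not met
7. auto liability coverage $400,000 ≥ $350,000 → met
Not met: 1, 3, 5, 6

1, 3, 5, 6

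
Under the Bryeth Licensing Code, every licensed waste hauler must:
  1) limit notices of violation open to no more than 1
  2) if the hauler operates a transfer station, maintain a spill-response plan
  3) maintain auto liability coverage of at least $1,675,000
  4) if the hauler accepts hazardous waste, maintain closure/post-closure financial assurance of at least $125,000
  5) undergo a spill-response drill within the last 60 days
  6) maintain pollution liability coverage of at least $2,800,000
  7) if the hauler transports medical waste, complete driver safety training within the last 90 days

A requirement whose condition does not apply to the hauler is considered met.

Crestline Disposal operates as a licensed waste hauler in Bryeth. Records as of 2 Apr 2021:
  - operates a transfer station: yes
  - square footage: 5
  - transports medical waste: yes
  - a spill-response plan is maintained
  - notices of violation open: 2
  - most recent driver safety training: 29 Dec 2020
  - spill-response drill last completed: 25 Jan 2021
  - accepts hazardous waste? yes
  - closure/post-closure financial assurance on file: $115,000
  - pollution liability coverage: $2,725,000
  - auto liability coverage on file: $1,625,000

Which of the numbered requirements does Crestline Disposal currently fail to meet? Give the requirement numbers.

1. notices of violation open 2 > 1 → not met
2. condition 'operates a transfer station' holds; spill-response plan present → met
3. auto liability coverage $1,625,000 < $1,675,000 → not met
4. condition 'accepts hazardous waste' holds; closure/post-closure financial assurance $115,000 < $125,000 → not met
5. spill-response drill 67 days ago vs limit 60 → not met
6. pollution liability coverage $2,725,000 < $2,800,000 → not met
7. condition 'transports medical waste' holds; driver safety training 94 days ago vs limit 90 → not met
Not met: 1, 3, 4, 5, 6, 7

1, 3, 4, 5, 6, 7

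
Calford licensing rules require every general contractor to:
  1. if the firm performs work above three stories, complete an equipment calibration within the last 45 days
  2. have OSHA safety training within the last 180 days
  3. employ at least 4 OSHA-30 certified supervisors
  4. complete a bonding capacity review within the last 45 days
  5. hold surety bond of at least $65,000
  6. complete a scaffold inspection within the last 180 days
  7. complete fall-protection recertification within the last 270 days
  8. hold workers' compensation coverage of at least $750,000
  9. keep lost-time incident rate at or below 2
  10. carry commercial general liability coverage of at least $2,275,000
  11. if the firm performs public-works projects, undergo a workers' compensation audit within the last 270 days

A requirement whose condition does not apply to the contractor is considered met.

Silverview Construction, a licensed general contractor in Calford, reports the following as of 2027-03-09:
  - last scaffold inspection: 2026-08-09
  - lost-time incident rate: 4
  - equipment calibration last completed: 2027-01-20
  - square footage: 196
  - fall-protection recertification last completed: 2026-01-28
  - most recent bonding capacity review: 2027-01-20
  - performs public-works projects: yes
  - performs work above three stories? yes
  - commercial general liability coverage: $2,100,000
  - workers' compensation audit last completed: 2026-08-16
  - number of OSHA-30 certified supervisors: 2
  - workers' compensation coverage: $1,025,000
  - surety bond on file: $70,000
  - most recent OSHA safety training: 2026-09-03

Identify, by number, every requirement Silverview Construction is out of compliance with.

1. condition 'performs work above three stories' holds; equipment calibration 48 days ago vs limit 45 → not met
2. OSHA safety training 187 days ago vs limit 180 → not met
3. OSHA-30 certified supervisors 2 < 4 → not met
4. bonding capacity review 48 days ago vs limit 45 → not met
5. surety bond $70,000 ≥ $65,000 → met
6. scaffold inspection 212 days ago vs limit 180 → not met
7. fall-protection recertification 405 days ago vs limit 270 → not met
8. workers' compensation coverage $1,025,000 ≥ $750,000 → met
9. lost-time incident rate 4 > 2 → not met
10. commercial general liability coverage $2,100,000 < $2,275,000 → not met
11. condition 'performs public-works projects' holds; workers' compensation audit 205 days ago vs limit 270 → met
Not met: 1, 2, 3, 4, 6, 7, 9, 10

1, 2, 3, 4, 6, 7, 9, 10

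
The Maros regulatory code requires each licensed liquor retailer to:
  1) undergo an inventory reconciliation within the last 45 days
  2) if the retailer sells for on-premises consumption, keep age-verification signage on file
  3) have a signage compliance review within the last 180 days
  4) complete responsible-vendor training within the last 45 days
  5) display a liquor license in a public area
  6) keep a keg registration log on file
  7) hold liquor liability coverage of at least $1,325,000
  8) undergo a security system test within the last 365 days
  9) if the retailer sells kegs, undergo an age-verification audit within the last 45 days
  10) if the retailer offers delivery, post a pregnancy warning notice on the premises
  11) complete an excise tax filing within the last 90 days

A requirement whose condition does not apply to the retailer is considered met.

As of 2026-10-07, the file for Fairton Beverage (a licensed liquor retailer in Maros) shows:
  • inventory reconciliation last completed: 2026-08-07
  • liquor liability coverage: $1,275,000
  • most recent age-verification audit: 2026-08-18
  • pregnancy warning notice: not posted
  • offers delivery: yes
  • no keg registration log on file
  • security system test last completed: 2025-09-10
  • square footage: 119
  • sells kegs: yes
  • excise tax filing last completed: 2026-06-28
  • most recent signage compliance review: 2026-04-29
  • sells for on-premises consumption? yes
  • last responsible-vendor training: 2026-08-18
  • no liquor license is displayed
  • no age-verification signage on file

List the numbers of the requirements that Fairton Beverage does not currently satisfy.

1, 2, 4, 5, 6, 7, 8, 9, 10, 11

1. inventory reconciliation 61 days ago vs limit 45 → not met
2. condition 'sells for on-premises consumption' holds; age-verification signage absent → not met
3. signage compliance review 161 days ago vs limit 180 → met
4. responsible-vendor training 50 days ago vs limit 45 → not met
5. liquor license absent → not met
6. keg registration log absent → not met
7. liquor liability coverage $1,275,000 < $1,325,000 → not met
8. security system test 392 days ago vs limit 365 → not met
9. condition 'sells kegs' holds; age-verification audit 50 days ago vs limit 45 → not met
10. condition 'offers delivery' holds; pregnancy warning notice absent → not met
11. excise tax filing 101 days ago vs limit 90 → not met
Not met: 1, 2, 4, 5, 6, 7, 8, 9, 10, 11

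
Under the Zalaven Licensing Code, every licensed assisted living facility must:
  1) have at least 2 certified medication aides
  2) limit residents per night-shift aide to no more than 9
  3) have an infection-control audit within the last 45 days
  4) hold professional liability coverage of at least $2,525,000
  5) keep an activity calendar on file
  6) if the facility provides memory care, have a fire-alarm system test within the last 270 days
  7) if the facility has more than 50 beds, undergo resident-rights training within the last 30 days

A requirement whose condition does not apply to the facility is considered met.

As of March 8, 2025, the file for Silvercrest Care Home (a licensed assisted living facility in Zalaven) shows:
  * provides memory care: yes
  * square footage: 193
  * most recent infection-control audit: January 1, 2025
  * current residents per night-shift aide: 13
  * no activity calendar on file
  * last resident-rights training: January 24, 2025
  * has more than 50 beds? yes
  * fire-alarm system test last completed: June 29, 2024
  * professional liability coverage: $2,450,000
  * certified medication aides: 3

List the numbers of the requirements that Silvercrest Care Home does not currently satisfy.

1. certified medication aides 3 ≥ 2 → met
2. residents per night-shift aide 13 > 9 → not met
3. infection-control audit 66 days ago vs limit 45 → not met
4. professional liability coverage $2,450,000 < $2,525,000 → not met
5. activity calendar absent → not met
6. condition 'provides memory care' holds; fire-alarm system test 252 days ago vs limit 270 → met
7. condition 'has more than 50 beds' holds; resident-rights training 43 days ago vs limit 30 → not met
Not met: 2, 3, 4, 5, 7

2, 3, 4, 5, 7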